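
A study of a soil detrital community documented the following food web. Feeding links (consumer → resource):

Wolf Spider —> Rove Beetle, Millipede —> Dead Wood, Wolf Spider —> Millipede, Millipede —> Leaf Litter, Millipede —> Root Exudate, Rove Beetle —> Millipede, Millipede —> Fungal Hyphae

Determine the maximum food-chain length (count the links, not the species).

One longest chain: Root Exudate → Millipede → Rove Beetle → Wolf Spider.
It has 4 species and 3 links.

3 links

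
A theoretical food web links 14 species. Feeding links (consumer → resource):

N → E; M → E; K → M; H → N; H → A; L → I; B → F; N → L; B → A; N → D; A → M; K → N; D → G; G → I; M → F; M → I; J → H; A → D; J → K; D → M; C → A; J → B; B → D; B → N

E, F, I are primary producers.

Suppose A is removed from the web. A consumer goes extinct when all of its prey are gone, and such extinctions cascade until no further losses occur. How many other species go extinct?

Remove A.
Round 1: C (all prey gone) → extinct.
No further losses. Total secondary extinctions: 1.

1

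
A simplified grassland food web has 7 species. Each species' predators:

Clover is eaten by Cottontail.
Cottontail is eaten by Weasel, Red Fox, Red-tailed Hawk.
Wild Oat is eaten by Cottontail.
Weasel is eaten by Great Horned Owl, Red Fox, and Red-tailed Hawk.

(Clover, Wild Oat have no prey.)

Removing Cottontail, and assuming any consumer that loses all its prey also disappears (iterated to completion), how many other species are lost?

4

Remove Cottontail.
Round 1: Weasel (all prey gone) → extinct.
Round 2: Red Fox (all prey gone), Red-tailed Hawk (all prey gone), Great Horned Owl (all prey gone) → extinct.
No further losses. Total secondary extinctions: 4.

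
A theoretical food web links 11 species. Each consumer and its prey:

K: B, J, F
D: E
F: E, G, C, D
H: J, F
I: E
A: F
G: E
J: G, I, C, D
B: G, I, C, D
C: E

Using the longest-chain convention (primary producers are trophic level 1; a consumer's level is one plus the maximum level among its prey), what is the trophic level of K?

Trophic level 4

E is a producer → level 1.
G eats E → level 2.
B eats G (level 2); other prey at levels: I 2, C 2, D 2 → level 3.
K eats B (level 3); other prey at levels: J 3, F 3 → level 4.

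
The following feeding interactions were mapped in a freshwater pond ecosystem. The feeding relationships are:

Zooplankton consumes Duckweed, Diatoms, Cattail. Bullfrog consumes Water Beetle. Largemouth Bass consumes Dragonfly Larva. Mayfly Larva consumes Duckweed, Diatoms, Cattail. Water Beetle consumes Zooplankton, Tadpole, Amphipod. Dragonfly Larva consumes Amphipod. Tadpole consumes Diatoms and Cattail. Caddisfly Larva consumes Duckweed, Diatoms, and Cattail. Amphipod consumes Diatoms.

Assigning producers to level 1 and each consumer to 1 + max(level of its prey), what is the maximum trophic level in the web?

Producers (level 1): Diatoms, Duckweed, Cattail.
Diatoms → Zooplankton → Water Beetle → Bullfrog gives Bullfrog level 4.
No species has a prey at level 4, so no species reaches level 5.

4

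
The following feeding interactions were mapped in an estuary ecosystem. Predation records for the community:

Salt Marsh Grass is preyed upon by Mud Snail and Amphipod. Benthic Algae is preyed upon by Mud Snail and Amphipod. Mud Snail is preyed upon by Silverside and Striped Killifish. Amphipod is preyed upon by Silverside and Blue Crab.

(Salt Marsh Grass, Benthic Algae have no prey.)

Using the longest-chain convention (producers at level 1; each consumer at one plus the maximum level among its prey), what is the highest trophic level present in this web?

3

Producers (level 1): Salt Marsh Grass, Benthic Algae.
Salt Marsh Grass → Mud Snail → Striped Killifish gives Striped Killifish level 3.
No species has a prey at level 3, so no species reaches level 4.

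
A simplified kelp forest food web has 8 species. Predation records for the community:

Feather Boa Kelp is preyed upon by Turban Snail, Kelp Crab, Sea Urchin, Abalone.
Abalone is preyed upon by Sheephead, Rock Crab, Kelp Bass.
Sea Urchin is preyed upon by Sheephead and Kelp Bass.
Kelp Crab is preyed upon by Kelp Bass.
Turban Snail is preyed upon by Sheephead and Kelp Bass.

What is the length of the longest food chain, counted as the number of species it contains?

3 species

One longest chain: Feather Boa Kelp → Sea Urchin → Sheephead.
It has 3 species and 2 links.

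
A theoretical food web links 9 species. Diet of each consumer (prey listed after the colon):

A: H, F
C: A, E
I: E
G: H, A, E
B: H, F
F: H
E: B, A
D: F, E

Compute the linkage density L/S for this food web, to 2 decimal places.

There are L = 15 links among S = 9 species.
L/S = 15/9 = 1.6667 ≈ 1.67.

L/S = 1.67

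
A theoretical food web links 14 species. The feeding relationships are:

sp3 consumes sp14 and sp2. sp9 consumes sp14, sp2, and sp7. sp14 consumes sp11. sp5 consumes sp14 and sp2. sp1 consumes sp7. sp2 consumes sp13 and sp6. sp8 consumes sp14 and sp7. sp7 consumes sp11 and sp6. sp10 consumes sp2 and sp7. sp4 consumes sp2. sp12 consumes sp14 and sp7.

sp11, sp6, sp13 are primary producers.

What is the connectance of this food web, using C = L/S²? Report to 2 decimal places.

C = 0.10

The web has S = 14 species and L = 20 feeding links.
C = L / S² = 20 / 196 = 0.1020 ≈ 0.10.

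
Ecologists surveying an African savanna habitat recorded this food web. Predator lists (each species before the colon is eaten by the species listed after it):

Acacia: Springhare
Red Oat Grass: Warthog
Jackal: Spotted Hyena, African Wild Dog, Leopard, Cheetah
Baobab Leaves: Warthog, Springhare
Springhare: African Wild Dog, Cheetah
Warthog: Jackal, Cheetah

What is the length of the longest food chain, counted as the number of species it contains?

One longest chain: Baobab Leaves → Warthog → Jackal → Spotted Hyena.
It has 4 species and 3 links.

4 species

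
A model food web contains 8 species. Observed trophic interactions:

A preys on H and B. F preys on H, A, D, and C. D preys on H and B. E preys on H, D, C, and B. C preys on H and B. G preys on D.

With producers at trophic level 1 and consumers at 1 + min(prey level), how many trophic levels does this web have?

Producers (level 1): B, H.
Following each consumer down to its lowest-level prey: B → D → G (levels 1 through 3).
All prey of G (D 2) are at level 2 or above, so G is at level 1 + 2 = 3.
Every consumer has at least one prey at level 2 or below, so none exceeds level 3.

3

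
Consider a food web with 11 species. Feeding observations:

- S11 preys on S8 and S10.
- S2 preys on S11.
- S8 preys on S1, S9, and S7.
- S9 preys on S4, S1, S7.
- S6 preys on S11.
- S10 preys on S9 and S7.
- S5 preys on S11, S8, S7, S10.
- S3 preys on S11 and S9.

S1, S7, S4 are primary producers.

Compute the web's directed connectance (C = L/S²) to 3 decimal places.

The web has S = 11 species and L = 18 feeding links.
C = L / S² = 18 / 121 = 0.1488 ≈ 0.149.

C = 0.149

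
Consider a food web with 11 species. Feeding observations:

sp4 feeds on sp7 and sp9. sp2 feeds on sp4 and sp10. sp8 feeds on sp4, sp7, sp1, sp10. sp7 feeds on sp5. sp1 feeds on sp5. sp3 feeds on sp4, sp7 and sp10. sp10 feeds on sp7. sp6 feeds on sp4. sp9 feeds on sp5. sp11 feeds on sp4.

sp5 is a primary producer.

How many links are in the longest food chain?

One longest chain: sp5 → sp9 → sp4 → sp11.
It has 4 species and 3 links.

3 links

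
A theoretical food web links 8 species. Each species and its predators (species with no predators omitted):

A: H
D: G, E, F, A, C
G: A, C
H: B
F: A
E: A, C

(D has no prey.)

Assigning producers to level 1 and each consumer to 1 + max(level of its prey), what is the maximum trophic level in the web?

Producers (level 1): D.
D → G → A → H → B gives B level 5.
No species has a prey at level 5, so no species reaches level 6.

5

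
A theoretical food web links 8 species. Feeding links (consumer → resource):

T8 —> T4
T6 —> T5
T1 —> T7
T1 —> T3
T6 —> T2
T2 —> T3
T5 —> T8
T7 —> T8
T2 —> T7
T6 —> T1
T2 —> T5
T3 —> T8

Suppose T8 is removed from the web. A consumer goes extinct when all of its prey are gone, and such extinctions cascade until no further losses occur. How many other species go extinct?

6

Remove T8.
Round 1: T5 (all prey gone), T3 (all prey gone), T7 (all prey gone) → extinct.
Round 2: T1 (all prey gone), T2 (all prey gone) → extinct.
Round 3: T6 (all prey gone) → extinct.
No further losses. Total secondary extinctions: 6.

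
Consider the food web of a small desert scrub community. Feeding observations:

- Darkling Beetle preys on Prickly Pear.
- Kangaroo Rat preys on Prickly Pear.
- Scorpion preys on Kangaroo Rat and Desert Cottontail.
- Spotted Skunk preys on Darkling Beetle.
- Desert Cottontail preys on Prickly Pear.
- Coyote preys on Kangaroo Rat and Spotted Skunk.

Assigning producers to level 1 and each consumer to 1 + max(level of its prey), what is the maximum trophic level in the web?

Producers (level 1): Prickly Pear.
Prickly Pear → Darkling Beetle → Spotted Skunk → Coyote gives Coyote level 4.
No species has a prey at level 4, so no species reaches level 5.

4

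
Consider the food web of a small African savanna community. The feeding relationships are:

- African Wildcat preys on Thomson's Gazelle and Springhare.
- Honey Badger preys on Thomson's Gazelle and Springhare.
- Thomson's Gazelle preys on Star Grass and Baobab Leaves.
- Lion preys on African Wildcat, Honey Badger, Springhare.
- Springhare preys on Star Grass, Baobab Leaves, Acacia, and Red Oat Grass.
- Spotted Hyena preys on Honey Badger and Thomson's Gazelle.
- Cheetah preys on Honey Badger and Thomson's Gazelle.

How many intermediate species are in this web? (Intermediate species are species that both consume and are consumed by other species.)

4

Intermediate species (has both prey and predators): Thomson's Gazelle, Springhare, African Wildcat, Honey Badger.
Count: 4.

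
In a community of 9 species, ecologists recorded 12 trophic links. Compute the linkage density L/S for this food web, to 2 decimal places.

L/S = 1.33

There are L = 12 links among S = 9 species.
L/S = 12/9 = 1.3333 ≈ 1.33.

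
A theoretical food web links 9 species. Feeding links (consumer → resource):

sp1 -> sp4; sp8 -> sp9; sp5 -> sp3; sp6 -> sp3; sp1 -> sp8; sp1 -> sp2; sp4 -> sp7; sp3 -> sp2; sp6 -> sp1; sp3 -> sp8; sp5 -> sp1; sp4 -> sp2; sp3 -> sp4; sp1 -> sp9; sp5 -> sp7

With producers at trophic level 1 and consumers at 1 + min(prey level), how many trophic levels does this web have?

Producers (level 1): sp7, sp9, sp2.
Following each consumer down to its lowest-level prey: sp2 → sp3 → sp6 (levels 1 through 3).
All prey of sp6 (sp3 2, sp1 2) are at level 2 or above, so sp6 is at level 1 + 2 = 3.
Every consumer has at least one prey at level 2 or below, so none exceeds level 3.

3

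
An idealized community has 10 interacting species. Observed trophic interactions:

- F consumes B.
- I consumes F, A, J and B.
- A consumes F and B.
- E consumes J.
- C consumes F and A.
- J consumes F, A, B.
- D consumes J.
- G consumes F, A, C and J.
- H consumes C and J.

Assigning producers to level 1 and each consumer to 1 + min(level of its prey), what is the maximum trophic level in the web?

3

Producers (level 1): B.
Following each consumer down to its lowest-level prey: B → F → G (levels 1 through 3).
All prey of G (F 2, A 2, J 2, C 3) are at level 2 or above, so G is at level 1 + 2 = 3.
Every consumer has at least one prey at level 2 or below, so none exceeds level 3.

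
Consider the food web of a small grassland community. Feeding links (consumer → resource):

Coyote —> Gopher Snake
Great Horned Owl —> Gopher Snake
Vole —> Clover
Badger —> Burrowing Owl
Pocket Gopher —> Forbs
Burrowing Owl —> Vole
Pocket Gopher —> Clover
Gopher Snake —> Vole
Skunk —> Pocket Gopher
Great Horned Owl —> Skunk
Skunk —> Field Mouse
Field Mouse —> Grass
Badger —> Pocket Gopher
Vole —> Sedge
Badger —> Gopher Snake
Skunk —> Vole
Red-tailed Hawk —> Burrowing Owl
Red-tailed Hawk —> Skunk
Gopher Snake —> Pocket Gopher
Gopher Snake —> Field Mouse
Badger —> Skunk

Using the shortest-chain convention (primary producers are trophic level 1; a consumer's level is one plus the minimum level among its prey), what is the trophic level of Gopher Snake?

Forbs is a producer → level 1.
Pocket Gopher eats Forbs → level 2.
Gopher Snake eats Pocket Gopher → level 3.
No prey of Gopher Snake is below level 2, so 3 is the minimum.

Trophic level 3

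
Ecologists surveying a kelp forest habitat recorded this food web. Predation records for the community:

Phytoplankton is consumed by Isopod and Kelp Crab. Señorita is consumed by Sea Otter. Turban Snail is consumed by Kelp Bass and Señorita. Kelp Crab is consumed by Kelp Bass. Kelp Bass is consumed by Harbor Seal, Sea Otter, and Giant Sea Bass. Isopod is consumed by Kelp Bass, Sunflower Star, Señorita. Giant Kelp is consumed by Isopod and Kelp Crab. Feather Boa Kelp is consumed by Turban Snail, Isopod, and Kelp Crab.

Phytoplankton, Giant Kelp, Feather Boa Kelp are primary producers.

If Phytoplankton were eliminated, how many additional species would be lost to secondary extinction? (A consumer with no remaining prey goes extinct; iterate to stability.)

0

Remove Phytoplankton.
Every predator of it retains at least one other prey: Isopod still has Giant Kelp, Feather Boa Kelp; Kelp Crab still has Giant Kelp, Feather Boa Kelp.
No consumer loses all prey, so no secondary extinctions occur.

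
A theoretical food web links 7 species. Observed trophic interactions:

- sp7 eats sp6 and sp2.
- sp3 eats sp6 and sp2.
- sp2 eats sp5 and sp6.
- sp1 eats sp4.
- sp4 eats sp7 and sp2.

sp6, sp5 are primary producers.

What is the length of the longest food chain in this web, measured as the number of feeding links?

4 links

One longest chain: sp6 → sp2 → sp7 → sp4 → sp1.
It has 5 species and 4 links.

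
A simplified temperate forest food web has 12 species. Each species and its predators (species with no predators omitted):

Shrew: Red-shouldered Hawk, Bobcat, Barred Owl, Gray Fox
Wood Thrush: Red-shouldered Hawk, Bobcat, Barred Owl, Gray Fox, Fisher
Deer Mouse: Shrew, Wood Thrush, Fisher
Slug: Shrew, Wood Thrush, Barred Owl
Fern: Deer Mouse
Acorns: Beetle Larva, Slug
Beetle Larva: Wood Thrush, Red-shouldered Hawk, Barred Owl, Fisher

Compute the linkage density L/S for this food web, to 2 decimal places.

There are L = 22 links among S = 12 species.
L/S = 22/12 = 1.8333 ≈ 1.83.

L/S = 1.83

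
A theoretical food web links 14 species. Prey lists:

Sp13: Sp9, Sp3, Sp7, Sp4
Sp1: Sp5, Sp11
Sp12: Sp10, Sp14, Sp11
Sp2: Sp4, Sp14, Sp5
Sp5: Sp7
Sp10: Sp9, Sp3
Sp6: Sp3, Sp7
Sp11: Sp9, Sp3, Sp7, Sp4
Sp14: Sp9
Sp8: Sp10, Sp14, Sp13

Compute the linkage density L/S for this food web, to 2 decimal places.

There are L = 25 links among S = 14 species.
L/S = 25/14 = 1.7857 ≈ 1.79.

L/S = 1.79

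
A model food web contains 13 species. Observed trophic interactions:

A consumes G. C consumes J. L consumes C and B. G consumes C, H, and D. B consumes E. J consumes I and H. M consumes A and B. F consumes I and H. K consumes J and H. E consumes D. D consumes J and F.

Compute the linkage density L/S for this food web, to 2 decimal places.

There are L = 19 links among S = 13 species.
L/S = 19/13 = 1.4615 ≈ 1.46.

L/S = 1.46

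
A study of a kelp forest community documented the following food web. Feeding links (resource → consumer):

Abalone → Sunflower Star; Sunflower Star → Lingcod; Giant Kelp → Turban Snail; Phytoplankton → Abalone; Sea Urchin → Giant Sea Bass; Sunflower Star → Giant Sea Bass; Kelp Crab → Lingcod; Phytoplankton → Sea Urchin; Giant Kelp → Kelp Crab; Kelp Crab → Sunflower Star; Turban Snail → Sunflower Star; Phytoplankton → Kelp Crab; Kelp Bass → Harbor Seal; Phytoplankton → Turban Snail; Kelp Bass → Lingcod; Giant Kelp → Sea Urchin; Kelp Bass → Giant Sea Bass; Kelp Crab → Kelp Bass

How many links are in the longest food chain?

One longest chain: Phytoplankton → Abalone → Sunflower Star → Giant Sea Bass.
It has 4 species and 3 links.

3 links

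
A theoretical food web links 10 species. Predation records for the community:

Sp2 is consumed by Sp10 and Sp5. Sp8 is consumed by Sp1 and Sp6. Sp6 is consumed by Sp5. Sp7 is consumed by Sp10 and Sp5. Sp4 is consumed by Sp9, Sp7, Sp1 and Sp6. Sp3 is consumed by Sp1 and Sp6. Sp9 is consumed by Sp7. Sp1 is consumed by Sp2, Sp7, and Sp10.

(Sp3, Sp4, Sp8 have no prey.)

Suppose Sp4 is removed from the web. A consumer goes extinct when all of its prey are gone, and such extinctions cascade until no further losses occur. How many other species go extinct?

Remove Sp4.
Round 1: Sp9 (all prey gone) → extinct.
No further losses. Total secondary extinctions: 1.

1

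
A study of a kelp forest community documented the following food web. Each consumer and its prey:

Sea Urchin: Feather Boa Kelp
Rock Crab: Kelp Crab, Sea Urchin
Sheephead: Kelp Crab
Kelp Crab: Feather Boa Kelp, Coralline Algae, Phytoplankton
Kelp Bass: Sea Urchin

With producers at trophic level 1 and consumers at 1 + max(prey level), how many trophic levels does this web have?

3

Producers (level 1): Feather Boa Kelp, Coralline Algae, Phytoplankton.
Feather Boa Kelp → Sea Urchin → Kelp Bass gives Kelp Bass level 3.
No species has a prey at level 3, so no species reaches level 4.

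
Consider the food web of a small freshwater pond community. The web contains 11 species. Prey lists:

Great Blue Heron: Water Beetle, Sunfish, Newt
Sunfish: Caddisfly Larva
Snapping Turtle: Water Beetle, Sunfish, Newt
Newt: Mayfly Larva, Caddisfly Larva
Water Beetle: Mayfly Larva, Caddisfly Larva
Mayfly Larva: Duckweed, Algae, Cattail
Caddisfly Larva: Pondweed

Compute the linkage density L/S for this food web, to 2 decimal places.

L/S = 1.36

There are L = 15 links among S = 11 species.
L/S = 15/11 = 1.3636 ≈ 1.36.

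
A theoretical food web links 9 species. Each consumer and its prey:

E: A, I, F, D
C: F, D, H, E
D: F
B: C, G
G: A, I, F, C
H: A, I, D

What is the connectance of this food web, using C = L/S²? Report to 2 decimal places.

The web has S = 9 species and L = 18 feeding links.
C = L / S² = 18 / 81 = 0.2222 ≈ 0.22.

C = 0.22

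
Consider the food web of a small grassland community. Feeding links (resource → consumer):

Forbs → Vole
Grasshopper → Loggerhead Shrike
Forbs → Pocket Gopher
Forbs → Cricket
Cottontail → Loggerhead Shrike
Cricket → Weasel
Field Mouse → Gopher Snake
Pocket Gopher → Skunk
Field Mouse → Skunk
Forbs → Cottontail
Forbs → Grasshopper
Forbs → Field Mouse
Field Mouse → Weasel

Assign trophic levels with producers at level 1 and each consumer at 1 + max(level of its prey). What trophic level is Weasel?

Forbs is a producer → level 1.
Field Mouse eats Forbs → level 2.
Weasel eats Field Mouse (level 2); other prey at levels: Cricket 2 → level 3.

Trophic level 3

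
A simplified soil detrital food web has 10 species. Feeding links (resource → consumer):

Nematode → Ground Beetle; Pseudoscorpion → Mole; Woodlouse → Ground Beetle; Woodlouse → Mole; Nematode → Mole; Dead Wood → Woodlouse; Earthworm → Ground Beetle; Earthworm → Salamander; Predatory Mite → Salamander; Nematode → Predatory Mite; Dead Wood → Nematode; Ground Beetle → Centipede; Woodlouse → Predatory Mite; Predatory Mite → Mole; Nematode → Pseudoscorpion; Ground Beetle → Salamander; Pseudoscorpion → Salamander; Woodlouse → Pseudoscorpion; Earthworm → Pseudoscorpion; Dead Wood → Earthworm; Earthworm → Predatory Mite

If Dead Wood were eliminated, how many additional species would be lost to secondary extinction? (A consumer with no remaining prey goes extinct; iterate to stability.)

9

Remove Dead Wood.
Round 1: Woodlouse (all prey gone), Nematode (all prey gone), Earthworm (all prey gone) → extinct.
Round 2: Predatory Mite (all prey gone), Ground Beetle (all prey gone), Pseudoscorpion (all prey gone) → extinct.
Round 3: Mole (all prey gone), Salamander (all prey gone), Centipede (all prey gone) → extinct.
No further losses. Total secondary extinctions: 9.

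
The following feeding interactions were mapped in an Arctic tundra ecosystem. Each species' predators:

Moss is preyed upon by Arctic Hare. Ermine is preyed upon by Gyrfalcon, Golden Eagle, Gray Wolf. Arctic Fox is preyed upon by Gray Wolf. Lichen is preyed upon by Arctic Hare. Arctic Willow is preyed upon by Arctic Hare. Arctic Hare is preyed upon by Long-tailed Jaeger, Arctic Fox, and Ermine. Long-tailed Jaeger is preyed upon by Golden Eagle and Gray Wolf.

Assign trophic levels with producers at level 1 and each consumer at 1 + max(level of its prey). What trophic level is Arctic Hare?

Lichen is a producer → level 1.
Arctic Hare eats Lichen (level 1); other prey at levels: Arctic Willow 1, Moss 1 → level 2.

Trophic level 2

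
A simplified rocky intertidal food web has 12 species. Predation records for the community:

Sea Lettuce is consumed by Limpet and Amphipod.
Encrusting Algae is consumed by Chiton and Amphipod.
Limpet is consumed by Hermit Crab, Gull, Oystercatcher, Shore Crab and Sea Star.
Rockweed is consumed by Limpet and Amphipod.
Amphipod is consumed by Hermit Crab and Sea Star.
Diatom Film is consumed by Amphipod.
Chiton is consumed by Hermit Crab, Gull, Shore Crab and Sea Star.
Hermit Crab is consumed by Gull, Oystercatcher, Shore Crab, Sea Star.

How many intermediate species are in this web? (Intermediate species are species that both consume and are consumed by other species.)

4

Intermediate species (has both prey and predators): Limpet, Chiton, Amphipod, Hermit Crab.
Count: 4.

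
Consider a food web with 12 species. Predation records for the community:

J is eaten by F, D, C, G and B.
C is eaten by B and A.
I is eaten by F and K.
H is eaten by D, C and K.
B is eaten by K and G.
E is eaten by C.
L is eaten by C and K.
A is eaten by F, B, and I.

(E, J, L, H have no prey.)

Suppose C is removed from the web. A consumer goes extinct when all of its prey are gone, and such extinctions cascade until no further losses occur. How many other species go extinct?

2

Remove C.
Round 1: A (all prey gone) → extinct.
Round 2: I (all prey gone) → extinct.
No further losses. Total secondary extinctions: 2.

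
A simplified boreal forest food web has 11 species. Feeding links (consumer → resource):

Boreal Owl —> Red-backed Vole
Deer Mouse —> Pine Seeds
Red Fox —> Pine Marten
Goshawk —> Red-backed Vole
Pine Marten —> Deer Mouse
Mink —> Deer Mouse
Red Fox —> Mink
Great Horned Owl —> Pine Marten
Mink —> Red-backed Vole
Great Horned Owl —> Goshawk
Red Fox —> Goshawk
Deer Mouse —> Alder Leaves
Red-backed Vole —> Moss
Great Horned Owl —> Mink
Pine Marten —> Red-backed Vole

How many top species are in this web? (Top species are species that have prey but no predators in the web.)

Top species (has prey, but nothing eats it): Boreal Owl, Red Fox, Great Horned Owl.
Count: 3.

3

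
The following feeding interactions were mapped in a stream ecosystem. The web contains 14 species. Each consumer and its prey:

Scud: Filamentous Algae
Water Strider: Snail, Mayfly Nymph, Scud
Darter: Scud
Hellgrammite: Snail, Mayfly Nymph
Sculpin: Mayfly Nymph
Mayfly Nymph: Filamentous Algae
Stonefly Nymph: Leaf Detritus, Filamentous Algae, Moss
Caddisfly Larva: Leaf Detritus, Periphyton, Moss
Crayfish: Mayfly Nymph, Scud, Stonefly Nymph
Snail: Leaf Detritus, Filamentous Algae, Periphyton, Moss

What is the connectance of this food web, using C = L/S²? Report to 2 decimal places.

C = 0.11

The web has S = 14 species and L = 22 feeding links.
C = L / S² = 22 / 196 = 0.1122 ≈ 0.11.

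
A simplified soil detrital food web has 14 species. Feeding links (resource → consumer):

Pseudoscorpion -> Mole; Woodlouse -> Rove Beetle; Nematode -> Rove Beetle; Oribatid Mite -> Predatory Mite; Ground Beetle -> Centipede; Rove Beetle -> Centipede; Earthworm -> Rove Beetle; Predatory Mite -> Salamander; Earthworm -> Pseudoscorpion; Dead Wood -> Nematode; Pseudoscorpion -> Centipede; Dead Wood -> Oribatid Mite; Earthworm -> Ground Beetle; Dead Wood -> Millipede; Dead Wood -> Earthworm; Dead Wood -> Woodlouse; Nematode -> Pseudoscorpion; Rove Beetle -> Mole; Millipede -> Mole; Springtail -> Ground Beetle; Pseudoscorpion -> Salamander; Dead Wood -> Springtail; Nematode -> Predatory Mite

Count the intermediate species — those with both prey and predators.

Intermediate species (has both prey and predators): Earthworm, Woodlouse, Springtail, Oribatid Mite, Millipede, Nematode, Ground Beetle, Pseudoscorpion, Rove Beetle, Predatory Mite.
Count: 10.

10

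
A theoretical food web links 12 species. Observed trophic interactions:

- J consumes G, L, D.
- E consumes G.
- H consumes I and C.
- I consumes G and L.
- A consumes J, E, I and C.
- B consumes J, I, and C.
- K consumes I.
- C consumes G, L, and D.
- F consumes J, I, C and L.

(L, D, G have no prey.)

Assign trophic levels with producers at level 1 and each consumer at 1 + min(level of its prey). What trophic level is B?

L is a producer → level 1.
C eats L → level 2.
B eats C → level 3.
No prey of B is below level 2, so 3 is the minimum.

Trophic level 3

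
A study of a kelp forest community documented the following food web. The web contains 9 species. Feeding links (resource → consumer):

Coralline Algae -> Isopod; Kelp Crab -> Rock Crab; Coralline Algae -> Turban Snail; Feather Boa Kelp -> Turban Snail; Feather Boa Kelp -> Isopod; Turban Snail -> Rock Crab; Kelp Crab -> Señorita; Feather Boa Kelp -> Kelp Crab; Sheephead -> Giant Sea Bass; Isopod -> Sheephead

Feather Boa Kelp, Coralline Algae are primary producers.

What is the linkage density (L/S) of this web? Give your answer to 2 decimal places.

There are L = 10 links among S = 9 species.
L/S = 10/9 = 1.1111 ≈ 1.11.

L/S = 1.11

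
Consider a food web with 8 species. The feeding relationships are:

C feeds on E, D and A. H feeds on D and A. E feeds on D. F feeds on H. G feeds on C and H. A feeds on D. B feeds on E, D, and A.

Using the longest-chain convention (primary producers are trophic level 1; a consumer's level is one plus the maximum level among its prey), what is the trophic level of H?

D is a producer → level 1.
A eats D → level 2.
H eats A (level 2); other prey at levels: D 1 → level 3.

Trophic level 3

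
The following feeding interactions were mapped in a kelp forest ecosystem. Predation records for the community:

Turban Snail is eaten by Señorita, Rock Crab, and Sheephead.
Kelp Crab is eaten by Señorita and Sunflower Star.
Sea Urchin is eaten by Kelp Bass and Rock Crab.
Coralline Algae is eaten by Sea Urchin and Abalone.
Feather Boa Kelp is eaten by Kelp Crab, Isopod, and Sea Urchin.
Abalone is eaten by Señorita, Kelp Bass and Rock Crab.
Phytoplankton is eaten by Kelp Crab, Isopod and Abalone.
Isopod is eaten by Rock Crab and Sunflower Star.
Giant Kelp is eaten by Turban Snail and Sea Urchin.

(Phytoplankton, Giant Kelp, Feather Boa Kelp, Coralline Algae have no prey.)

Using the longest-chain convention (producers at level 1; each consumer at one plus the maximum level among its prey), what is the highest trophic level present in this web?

3

Producers (level 1): Phytoplankton, Giant Kelp, Feather Boa Kelp, Coralline Algae.
Giant Kelp → Turban Snail → Señorita gives Señorita level 3.
No species has a prey at level 3, so no species reaches level 4.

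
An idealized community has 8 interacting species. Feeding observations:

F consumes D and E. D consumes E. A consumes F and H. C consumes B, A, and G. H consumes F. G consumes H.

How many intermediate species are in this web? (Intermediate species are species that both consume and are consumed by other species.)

5

Intermediate species (has both prey and predators): D, F, H, A, G.
Count: 5.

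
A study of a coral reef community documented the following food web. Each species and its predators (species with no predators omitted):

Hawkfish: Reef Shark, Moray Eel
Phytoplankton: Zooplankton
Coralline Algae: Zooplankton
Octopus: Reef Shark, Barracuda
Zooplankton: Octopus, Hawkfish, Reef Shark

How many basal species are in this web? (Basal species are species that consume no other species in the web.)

Basal species (no prey listed): Coralline Algae, Phytoplankton.
Count: 2.

2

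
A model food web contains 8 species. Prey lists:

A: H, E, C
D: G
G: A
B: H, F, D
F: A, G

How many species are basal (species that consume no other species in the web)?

Basal species (no prey listed): H, E, C.
Count: 3.

3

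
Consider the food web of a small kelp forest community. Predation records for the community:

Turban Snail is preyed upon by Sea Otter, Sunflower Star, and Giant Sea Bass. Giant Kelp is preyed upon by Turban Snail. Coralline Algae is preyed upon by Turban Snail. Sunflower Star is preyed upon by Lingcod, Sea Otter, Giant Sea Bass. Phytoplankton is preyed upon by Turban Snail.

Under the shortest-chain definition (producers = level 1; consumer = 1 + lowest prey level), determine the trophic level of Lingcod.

Trophic level 4

Phytoplankton is a producer → level 1.
Turban Snail eats Phytoplankton → level 2.
Sunflower Star eats Turban Snail → level 3.
Lingcod eats Sunflower Star → level 4.
No prey of Lingcod is below level 3, so 4 is the minimum.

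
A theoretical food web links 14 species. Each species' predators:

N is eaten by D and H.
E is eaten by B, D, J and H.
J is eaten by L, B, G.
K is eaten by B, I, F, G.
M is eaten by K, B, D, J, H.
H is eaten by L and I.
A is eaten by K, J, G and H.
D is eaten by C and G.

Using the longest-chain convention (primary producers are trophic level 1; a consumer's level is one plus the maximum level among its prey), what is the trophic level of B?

E is a producer → level 1.
J eats E (level 1); other prey at levels: A 1, M 1 → level 2.
B eats J (level 2); other prey at levels: E 1, M 1, K 2 → level 3.

Trophic level 3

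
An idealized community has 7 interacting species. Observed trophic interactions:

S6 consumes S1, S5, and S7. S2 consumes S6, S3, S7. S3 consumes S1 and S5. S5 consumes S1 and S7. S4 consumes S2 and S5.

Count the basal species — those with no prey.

Basal species (no prey listed): S7, S1.
Count: 2.

2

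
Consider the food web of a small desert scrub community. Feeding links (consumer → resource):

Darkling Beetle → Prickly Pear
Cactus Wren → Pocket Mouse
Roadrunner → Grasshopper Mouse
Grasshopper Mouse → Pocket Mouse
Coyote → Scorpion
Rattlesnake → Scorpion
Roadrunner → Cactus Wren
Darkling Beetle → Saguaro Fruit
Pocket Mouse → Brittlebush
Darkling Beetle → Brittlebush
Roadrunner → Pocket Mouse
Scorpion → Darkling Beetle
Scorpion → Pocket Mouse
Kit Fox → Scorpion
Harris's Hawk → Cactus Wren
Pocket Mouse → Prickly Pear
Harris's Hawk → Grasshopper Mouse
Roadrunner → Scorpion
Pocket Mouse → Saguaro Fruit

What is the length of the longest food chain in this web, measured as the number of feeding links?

3 links

One longest chain: Brittlebush → Pocket Mouse → Grasshopper Mouse → Roadrunner.
It has 4 species and 3 links.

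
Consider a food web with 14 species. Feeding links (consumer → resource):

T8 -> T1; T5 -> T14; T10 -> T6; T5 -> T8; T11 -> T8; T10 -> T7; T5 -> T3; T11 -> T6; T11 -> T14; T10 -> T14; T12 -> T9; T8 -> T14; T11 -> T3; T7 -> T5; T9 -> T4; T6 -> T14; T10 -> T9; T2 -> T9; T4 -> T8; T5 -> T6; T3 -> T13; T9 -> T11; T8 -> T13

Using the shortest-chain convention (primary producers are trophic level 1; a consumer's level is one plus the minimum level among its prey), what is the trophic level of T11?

Trophic level 2

T14 is a producer → level 1.
T11 eats T14 → level 2.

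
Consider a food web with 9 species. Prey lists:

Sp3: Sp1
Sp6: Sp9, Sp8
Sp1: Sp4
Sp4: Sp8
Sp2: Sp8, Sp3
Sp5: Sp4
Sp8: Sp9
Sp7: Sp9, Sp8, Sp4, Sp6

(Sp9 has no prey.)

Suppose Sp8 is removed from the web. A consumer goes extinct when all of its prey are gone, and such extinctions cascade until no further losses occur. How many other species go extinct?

Remove Sp8.
Round 1: Sp4 (all prey gone) → extinct.
Round 2: Sp1 (all prey gone), Sp5 (all prey gone) → extinct.
Round 3: Sp3 (all prey gone) → extinct.
Round 4: Sp2 (all prey gone) → extinct.
No further losses. Total secondary extinctions: 5.

5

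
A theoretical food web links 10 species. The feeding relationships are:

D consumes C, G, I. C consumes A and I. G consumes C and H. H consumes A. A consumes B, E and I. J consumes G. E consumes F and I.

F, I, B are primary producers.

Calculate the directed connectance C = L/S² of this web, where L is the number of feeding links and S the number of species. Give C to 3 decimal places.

The web has S = 10 species and L = 14 feeding links.
C = L / S² = 14 / 100 = 0.1400 ≈ 0.140.

C = 0.140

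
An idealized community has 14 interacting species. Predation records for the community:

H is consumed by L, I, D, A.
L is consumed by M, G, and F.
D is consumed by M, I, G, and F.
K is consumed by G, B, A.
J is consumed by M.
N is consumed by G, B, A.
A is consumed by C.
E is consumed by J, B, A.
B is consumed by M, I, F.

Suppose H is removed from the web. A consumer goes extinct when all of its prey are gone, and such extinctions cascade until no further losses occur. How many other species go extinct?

Remove H.
Round 1: L (all prey gone), D (all prey gone) → extinct.
No further losses. Total secondary extinctions: 2.

2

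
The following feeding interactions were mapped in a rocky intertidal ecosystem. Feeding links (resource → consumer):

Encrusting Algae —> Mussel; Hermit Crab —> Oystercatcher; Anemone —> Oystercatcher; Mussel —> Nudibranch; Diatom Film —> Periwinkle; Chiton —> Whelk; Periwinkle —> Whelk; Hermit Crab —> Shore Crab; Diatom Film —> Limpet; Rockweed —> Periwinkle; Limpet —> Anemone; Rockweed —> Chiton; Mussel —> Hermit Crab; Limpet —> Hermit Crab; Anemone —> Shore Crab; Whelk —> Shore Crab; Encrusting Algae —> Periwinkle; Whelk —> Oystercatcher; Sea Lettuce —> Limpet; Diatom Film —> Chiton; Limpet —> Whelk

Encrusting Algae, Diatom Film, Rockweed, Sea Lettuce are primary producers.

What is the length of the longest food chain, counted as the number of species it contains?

One longest chain: Encrusting Algae → Periwinkle → Whelk → Oystercatcher.
It has 4 species and 3 links.

4 species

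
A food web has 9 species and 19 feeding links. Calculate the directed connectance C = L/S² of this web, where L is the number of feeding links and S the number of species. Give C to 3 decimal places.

The web has S = 9 species and L = 19 feeding links.
C = L / S² = 19 / 81 = 0.2346 ≈ 0.235.

C = 0.235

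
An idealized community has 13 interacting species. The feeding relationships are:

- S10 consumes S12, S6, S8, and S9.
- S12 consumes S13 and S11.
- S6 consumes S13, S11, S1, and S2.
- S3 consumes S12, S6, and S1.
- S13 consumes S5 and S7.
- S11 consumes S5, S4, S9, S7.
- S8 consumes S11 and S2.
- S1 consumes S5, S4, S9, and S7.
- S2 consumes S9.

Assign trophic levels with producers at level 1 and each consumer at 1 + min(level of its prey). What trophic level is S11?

S4 is a producer → level 1.
S11 eats S4 → level 2.

Trophic level 2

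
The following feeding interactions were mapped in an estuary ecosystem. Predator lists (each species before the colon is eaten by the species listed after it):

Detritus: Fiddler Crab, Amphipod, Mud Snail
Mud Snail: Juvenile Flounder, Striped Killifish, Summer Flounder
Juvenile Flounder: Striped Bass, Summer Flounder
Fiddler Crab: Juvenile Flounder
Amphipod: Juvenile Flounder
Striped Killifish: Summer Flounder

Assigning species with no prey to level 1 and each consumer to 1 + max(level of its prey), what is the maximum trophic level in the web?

Basal resources (level 1): Detritus.
Detritus → Fiddler Crab → Juvenile Flounder → Striped Bass gives Striped Bass level 4.
No species has a prey at level 4, so no species reaches level 5.

4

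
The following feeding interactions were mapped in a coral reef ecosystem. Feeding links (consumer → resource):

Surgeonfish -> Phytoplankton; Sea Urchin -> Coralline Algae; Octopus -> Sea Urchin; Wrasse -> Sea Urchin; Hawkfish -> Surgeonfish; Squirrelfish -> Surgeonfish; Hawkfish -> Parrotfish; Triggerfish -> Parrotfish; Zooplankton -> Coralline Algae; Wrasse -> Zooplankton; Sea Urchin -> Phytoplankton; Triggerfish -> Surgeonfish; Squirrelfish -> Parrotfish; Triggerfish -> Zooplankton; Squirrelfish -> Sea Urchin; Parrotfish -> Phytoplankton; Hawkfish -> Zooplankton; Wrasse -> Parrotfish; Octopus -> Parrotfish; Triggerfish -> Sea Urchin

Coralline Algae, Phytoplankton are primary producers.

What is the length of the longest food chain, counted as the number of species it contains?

One longest chain: Coralline Algae → Sea Urchin → Octopus.
It has 3 species and 2 links.

3 species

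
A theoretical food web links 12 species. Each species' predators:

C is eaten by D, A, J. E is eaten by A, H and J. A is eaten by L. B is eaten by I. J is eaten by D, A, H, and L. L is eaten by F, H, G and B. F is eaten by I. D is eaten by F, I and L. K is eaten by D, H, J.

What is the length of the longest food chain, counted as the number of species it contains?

6 species

One longest chain: E → J → D → L → F → I.
It has 6 species and 5 links.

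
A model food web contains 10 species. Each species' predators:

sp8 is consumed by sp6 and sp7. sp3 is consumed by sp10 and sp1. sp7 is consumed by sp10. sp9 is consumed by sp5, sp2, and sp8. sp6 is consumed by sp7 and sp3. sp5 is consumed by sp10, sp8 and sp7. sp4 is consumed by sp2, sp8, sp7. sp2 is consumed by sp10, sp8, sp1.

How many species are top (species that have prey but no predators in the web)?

Top species (has prey, but nothing eats it): sp1, sp10.
Count: 2.

2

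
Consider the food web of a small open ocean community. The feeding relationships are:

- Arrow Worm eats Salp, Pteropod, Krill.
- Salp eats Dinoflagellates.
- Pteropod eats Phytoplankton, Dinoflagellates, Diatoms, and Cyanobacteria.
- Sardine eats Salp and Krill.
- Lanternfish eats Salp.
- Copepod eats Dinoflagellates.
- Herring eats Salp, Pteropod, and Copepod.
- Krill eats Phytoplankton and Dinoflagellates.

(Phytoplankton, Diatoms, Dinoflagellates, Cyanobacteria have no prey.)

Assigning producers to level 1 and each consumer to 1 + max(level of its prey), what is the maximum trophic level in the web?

Producers (level 1): Phytoplankton, Diatoms, Dinoflagellates, Cyanobacteria.
Dinoflagellates → Copepod → Herring gives Herring level 3.
No species has a prey at level 3, so no species reaches level 4.

3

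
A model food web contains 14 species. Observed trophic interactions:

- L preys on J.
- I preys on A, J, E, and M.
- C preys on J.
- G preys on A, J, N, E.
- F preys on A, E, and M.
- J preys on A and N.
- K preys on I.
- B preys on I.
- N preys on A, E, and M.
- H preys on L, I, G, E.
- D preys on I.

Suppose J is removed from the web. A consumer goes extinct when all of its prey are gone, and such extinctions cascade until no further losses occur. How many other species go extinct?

2

Remove J.
Round 1: L (all prey gone), C (all prey gone) → extinct.
No further losses. Total secondary extinctions: 2.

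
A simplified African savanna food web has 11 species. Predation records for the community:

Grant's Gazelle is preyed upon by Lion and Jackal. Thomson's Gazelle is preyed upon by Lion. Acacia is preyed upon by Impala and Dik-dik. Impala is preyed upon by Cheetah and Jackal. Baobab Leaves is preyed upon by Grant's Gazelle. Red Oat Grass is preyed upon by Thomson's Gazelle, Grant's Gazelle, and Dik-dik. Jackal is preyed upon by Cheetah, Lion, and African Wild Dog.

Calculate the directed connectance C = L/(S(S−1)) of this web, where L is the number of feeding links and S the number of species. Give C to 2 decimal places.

C = 0.13

The web has S = 11 species and L = 14 feeding links.
C = L / (S(S−1)) = 14 / 110 = 0.1273 ≈ 0.13.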